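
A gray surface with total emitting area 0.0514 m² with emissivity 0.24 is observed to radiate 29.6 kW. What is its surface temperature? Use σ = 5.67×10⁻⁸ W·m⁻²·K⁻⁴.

From P = εσAT⁴, T = (P / εσA)^(1/4) = (29600 / (0.24 × 5.67×10⁻⁸ × 0.0514))^(1/4).
T = (4.23×10^13)^(1/4) = 2550 K.

T ≈ 2550 K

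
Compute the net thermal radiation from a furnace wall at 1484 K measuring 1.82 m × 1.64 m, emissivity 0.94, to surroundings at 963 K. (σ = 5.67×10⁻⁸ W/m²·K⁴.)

A = 1.82 × 1.64 = 2.98 m².
Q = εσA(T⁴ − T_s⁴). T⁴ − T_s⁴ = (1484)⁴ − (963)⁴ = 4.85×10^12 − 8.60×10^11 = 3.99×10^12 K⁴.
Q = 0.94 × 5.67×10⁻⁸ × 2.98 × 3.99×10^12 = 6.35×10^5 W.

Q ≈ 6.35×10^5 W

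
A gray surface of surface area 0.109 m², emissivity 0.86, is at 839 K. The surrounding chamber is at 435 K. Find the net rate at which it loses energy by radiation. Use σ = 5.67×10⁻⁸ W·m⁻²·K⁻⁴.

Q = εσA(T⁴ − T_s⁴). T⁴ − T_s⁴ = (839)⁴ − (435)⁴ = 4.96×10^11 − 3.58×10^10 = 4.60×10^11 K⁴.
Q = 0.86 × 5.67×10⁻⁸ × 0.109 × 4.60×10^11 = 2440 W.

Q ≈ 2440 W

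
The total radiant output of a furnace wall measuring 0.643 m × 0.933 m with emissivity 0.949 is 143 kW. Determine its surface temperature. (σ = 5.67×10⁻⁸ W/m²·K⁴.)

T ≈ 1450 K

A = 0.643 × 0.933 = 0.600 m².
From P = εσAT⁴, T = (P / εσA)^(1/4) = (1.43×10^5 / (0.949 × 5.67×10⁻⁸ × 0.600))^(1/4).
T = (4.43×10^12)^(1/4) = 1450 K.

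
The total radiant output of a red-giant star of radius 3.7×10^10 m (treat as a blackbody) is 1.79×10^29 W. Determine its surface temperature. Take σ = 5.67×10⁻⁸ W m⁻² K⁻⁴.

T ≈ 3680 K

A = 4πr² = 4π × (3.7×10^10)² = 1.72×10^22 m².
From P = σAT⁴, T = (P / σA)^(1/4) = (1.79×10^29 / (5.67×10⁻⁸ × 1.72×10^22))^(1/4).
T = (1.84×10^14)^(1/4) = 3680 K.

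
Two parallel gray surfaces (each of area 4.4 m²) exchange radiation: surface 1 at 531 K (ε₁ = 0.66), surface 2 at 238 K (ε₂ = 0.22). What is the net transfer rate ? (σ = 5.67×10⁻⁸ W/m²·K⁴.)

For two large parallel gray plates, q = σ(T₁⁴ − T₂⁴) / (1/ε₁ + 1/ε₂ − 1).
1/ε₁ + 1/ε₂ − 1 = 1/0.66 + 1/0.22 − 1 = 5.061.
T₁⁴ − T₂⁴ = 7.95×10^10 − 3.21×10^9 = 7.63×10^10 K⁴.
q = 5.67×10⁻⁸ × 7.63×10^10 / 5.061 = 855 W/m².
Q = q·A = 855 × 4.4 = 3760 W.

Q ≈ 3760 W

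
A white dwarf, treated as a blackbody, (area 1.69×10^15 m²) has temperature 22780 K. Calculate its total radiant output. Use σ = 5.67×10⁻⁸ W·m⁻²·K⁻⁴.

P = σAT⁴ = 5.67×10⁻⁸ × 1.69×10^15 × (22780)⁴ = 5.67×10⁻⁸ × 1.69×10^15 × 2.69×10^17.
P = 2.58×10^25 W.

P ≈ 2.58×10^25 W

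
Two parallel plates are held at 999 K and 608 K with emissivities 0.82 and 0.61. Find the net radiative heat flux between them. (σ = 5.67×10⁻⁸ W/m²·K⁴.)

For two large parallel gray plates, q = σ(T₁⁴ − T₂⁴) / (1/ε₁ + 1/ε₂ − 1).
1/ε₁ + 1/ε₂ − 1 = 1/0.82 + 1/0.61 − 1 = 1.859.
T₁⁴ − T₂⁴ = 9.96×10^11 − 1.37×10^11 = 8.59×10^11 K⁴.
q = 5.67×10⁻⁸ × 8.59×10^11 / 1.859 = 26200 W/m².

q ≈ 26200 W/m²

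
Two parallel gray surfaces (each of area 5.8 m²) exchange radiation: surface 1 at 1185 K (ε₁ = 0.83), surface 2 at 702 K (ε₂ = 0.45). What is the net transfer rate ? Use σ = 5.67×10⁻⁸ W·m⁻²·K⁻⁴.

Q ≈ 2.34×10^5 W

For two large parallel gray plates, q = σ(T₁⁴ − T₂⁴) / (1/ε₁ + 1/ε₂ − 1).
1/ε₁ + 1/ε₂ − 1 = 1/0.83 + 1/0.45 − 1 = 2.427.
T₁⁴ − T₂⁴ = 1.97×10^12 − 2.43×10^11 = 1.73×10^12 K⁴.
q = 5.67×10⁻⁸ × 1.73×10^12 / 2.427 = 40400 W/m².
Q = q·A = 40400 × 5.8 = 2.34×10^5 W.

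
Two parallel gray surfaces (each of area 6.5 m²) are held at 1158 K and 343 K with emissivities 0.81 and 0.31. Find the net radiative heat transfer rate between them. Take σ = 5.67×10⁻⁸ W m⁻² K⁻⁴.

For two large parallel gray plates, q = σ(T₁⁴ − T₂⁴) / (1/ε₁ + 1/ε₂ − 1).
1/ε₁ + 1/ε₂ − 1 = 1/0.81 + 1/0.31 − 1 = 3.460.
T₁⁴ − T₂⁴ = 1.80×10^12 − 1.38×10^10 = 1.78×10^12 K⁴.
q = 5.67×10⁻⁸ × 1.78×10^12 / 3.460 = 29200 W/m².
Q = q·A = 29200 × 6.5 = 1.90×10^5 W.

Q ≈ 1.90×10^5 W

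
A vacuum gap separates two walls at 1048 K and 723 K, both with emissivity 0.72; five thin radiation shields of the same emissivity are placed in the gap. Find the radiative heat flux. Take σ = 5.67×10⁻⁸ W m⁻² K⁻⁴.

Each of the 6 gaps contributes resistance (2/ε − 1) = 2/0.72 − 1 = 1.778; total = 10.67.
q = σ(T₁⁴ − T₂⁴) / 10.67 = 5.67×10⁻⁸ × 9.33×10^11 / 10.67 = 4960 W/m².

q ≈ 4960 W/m²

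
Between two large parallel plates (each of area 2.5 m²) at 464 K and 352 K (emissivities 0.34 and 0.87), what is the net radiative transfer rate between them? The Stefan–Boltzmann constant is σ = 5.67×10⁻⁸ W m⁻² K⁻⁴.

Q ≈ 1420 W

For two large parallel gray plates, q = σ(T₁⁴ − T₂⁴) / (1/ε₁ + 1/ε₂ − 1).
1/ε₁ + 1/ε₂ − 1 = 1/0.34 + 1/0.87 − 1 = 3.091.
T₁⁴ − T₂⁴ = 4.64×10^10 − 1.54×10^10 = 3.10×10^10 K⁴.
q = 5.67×10⁻⁸ × 3.10×10^10 / 3.091 = 569 W/m².
Q = q·A = 569 × 2.5 = 1420 W.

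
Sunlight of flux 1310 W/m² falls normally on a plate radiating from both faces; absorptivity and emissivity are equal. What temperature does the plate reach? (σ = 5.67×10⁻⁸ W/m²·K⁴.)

T ≈ 328 K

Absorbed flux αS = emitted flux 2εσT⁴ per unit area; with α = ε this gives T = (S/2σ)^(1/4).
T = (1310 / (2 × 5.67×10⁻⁸))^(1/4) = (1.16×10^10)^(1/4).
T = 328 K.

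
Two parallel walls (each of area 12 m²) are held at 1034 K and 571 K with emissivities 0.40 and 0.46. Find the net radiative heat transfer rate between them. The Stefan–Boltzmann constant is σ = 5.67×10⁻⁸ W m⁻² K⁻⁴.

Q ≈ 1.92×10^5 W

For two large parallel gray plates, q = σ(T₁⁴ − T₂⁴) / (1/ε₁ + 1/ε₂ − 1).
1/ε₁ + 1/ε₂ − 1 = 1/0.40 + 1/0.46 − 1 = 3.674.
T₁⁴ − T₂⁴ = 1.14×10^12 − 1.06×10^11 = 1.04×10^12 K⁴.
q = 5.67×10⁻⁸ × 1.04×10^12 / 3.674 = 16000 W/m².
Q = q·A = 16000 × 12 = 1.92×10^5 W.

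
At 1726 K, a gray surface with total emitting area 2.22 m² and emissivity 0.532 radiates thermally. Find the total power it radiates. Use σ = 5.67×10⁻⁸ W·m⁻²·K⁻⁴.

P ≈ 5.94×10^5 W

P = εσAT⁴ = 0.532 × 5.67×10⁻⁸ × 2.22 × (1726)⁴ = 0.532 × 5.67×10⁻⁸ × 2.22 × 8.87×10^12.
P = 5.94×10^5 W.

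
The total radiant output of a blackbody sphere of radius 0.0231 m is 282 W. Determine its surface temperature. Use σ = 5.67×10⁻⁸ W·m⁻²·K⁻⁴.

T ≈ 928 K

A = 4πr² = 4π × (0.0231)² = 6.71×10^-3 m².
From P = σAT⁴, T = (P / σA)^(1/4) = (282 / (5.67×10⁻⁸ × 6.71×10^-3))^(1/4).
T = (7.42×10^11)^(1/4) = 928 K.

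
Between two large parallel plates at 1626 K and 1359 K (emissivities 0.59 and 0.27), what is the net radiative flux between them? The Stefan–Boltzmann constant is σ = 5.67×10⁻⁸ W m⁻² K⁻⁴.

q ≈ 46100 W/m²

For two large parallel gray plates, q = σ(T₁⁴ − T₂⁴) / (1/ε₁ + 1/ε₂ − 1).
1/ε₁ + 1/ε₂ − 1 = 1/0.59 + 1/0.27 − 1 = 4.399.
T₁⁴ − T₂⁴ = 6.99×10^12 − 3.41×10^12 = 3.58×10^12 K⁴.
q = 5.67×10⁻⁸ × 3.58×10^12 / 4.399 = 46100 W/m².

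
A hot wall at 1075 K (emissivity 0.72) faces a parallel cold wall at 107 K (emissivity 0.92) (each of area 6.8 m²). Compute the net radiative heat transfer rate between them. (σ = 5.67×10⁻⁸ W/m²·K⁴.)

For two large parallel gray plates, q = σ(T₁⁴ − T₂⁴) / (1/ε₁ + 1/ε₂ − 1).
1/ε₁ + 1/ε₂ − 1 = 1/0.72 + 1/0.92 − 1 = 1.476.
T₁⁴ − T₂⁴ = 1.34×10^12 − 1.31×10^8 = 1.34×10^12 K⁴.
q = 5.67×10⁻⁸ × 1.34×10^12 / 1.476 = 51300 W/m².
Q = q·A = 51300 × 6.8 = 3.49×10^5 W.

Q ≈ 3.49×10^5 W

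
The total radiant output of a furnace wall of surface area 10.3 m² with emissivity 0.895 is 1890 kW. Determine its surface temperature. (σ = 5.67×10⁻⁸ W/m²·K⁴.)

T ≈ 1380 K

From P = εσAT⁴, T = (P / εσA)^(1/4) = (1.89×10^6 / (0.895 × 5.67×10⁻⁸ × 10.3))^(1/4).
T = (3.62×10^12)^(1/4) = 1380 K.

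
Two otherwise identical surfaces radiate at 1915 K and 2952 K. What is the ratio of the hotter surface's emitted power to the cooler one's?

P ∝ T⁴, so the ratio is (2952/1915)⁴ = (1.542)⁴ = 5.65.

ratio ≈ 5.65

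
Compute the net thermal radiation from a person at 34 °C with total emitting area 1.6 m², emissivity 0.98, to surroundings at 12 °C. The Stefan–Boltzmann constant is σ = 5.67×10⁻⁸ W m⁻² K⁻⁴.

Convert: 34 °C = 307 K; 12 °C = 285 K.
Q = εσA(T⁴ − T_s⁴). T⁴ − T_s⁴ = (307)⁴ − (285)⁴ = 8.88×10^9 − 6.60×10^9 = 2.29×10^9 K⁴.
Q = 0.98 × 5.67×10⁻⁸ × 1.60 × 2.29×10^9 = 203 W.

Q ≈ 203 W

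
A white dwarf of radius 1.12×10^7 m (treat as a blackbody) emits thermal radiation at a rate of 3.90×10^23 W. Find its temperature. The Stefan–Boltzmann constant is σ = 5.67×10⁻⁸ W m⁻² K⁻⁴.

T ≈ 8130 K

A = 4πr² = 4π × (1.12×10^7)² = 1.58×10^15 m².
From P = σAT⁴, T = (P / σA)^(1/4) = (3.90×10^23 / (5.67×10⁻⁸ × 1.58×10^15))^(1/4).
T = (4.36×10^15)^(1/4) = 8130 K.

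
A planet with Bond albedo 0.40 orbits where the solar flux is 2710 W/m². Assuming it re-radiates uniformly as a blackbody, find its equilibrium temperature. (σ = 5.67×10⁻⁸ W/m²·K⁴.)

T ≈ 291 K

Power absorbed = (1−a)S·πR²; power emitted = 4πR²σT⁴. Equating and cancelling πR²:
T = ((1−a)S / 4σ)^(1/4) = (1630 / (4 × 5.67×10⁻⁸))^(1/4) = (7.17×10^9)^(1/4).
T = 291 K.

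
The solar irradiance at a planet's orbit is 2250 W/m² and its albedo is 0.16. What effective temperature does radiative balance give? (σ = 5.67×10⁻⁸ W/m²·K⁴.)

Power absorbed = (1−a)S·πR²; power emitted = 4πR²σT⁴. Equating and cancelling πR²:
T = ((1−a)S / 4σ)^(1/4) = (1890 / (4 × 5.67×10⁻⁸))^(1/4) = (8.33×10^9)^(1/4).
T = 302 K.

T ≈ 302 K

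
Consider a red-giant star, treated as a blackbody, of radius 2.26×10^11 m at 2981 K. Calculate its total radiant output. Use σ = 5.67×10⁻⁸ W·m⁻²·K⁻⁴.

P ≈ 2.87×10^30 W

A = 4πr² = 4π × (2.26×10^11)² = 6.42×10^23 m².
P = σAT⁴ = 5.67×10⁻⁸ × 6.42×10^23 × (2981)⁴ = 5.67×10⁻⁸ × 6.42×10^23 × 7.90×10^13.
P = 2.87×10^30 W.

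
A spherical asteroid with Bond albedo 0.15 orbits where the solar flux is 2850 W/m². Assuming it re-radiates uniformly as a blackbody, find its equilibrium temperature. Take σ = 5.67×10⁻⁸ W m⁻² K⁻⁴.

Power absorbed = (1−a)S·πR²; power emitted = 4πR²σT⁴. Equating and cancelling πR²:
T = ((1−a)S / 4σ)^(1/4) = (2420 / (4 × 5.67×10⁻⁸))^(1/4) = (1.07×10^10)^(1/4).
T = 321 K.

T ≈ 321 K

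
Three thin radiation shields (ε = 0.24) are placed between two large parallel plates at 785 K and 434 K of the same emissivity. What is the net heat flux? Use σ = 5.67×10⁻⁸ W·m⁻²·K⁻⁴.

Each of the 4 gaps contributes resistance (2/ε − 1) = 2/0.24 − 1 = 7.333; total = 29.33.
q = σ(T₁⁴ − T₂⁴) / 29.33 = 5.67×10⁻⁸ × 3.44×10^11 / 29.33 = 665 W/m².

q ≈ 665 W/m²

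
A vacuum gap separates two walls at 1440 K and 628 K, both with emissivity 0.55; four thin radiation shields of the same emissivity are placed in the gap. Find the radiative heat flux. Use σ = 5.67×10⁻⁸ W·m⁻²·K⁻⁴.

q ≈ 17800 W/m²

Each of the 5 gaps contributes resistance (2/ε − 1) = 2/0.55 − 1 = 2.636; total = 13.18.
q = σ(T₁⁴ − T₂⁴) / 13.18 = 5.67×10⁻⁸ × 4.14×10^12 / 13.18 = 17800 W/m².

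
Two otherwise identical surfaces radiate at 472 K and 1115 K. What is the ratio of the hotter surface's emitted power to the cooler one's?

P ∝ T⁴, so the ratio is (1115/472)⁴ = (2.362)⁴ = 31.1.

ratio ≈ 31.1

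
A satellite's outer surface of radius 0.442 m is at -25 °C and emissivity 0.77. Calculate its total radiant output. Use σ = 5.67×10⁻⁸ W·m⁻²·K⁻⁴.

P ≈ 405 W

A = 4πr² = 4π × (0.442)² = 2.46 m².
-25 °C = 248 K.
Stefan–Boltzmann: P = εσAT⁴ = 0.77 × 5.67×10⁻⁸ × 2.46 × (248)⁴ = 0.77 × 5.67×10⁻⁸ × 2.46 × 3.78×10^9.
P = 405 W.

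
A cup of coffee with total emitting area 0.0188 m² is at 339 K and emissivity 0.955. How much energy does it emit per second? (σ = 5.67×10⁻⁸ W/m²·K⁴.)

P ≈ 13.4 W

P = εσAT⁴ = 0.955 × 5.67×10⁻⁸ × 0.0188 × (339)⁴ = 0.955 × 5.67×10⁻⁸ × 0.0188 × 1.32×10^10.
P = 13.4 W.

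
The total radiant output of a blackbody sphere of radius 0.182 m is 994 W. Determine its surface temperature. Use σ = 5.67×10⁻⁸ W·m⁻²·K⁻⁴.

T ≈ 453 K

A = 4πr² = 4π × (0.182)² = 0.416 m².
From P = σAT⁴, T = (P / σA)^(1/4) = (994 / (5.67×10⁻⁸ × 0.416))^(1/4).
T = (4.21×10^10)^(1/4) = 453 K.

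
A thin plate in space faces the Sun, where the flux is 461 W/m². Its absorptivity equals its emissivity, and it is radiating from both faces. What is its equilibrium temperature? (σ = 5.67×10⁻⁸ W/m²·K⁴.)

T ≈ 253 K

Absorbed flux αS = emitted flux 2εσT⁴ per unit area; with α = ε this gives T = (S/2σ)^(1/4).
T = (461 / (2 × 5.67×10⁻⁸))^(1/4) = (4.07×10^9)^(1/4).
T = 253 K.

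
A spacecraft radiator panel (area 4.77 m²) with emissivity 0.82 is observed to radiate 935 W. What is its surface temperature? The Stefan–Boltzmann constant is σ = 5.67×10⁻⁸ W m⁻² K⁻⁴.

T ≈ 255 K

From P = εσAT⁴, T = (P / εσA)^(1/4) = (935 / (0.82 × 5.67×10⁻⁸ × 4.77))^(1/4).
T = (4.22×10^9)^(1/4) = 255 K.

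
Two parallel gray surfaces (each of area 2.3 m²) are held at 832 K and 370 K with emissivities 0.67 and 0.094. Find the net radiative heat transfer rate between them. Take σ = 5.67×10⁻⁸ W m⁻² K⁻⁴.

Q ≈ 5390 W

For two large parallel gray plates, q = σ(T₁⁴ − T₂⁴) / (1/ε₁ + 1/ε₂ − 1).
1/ε₁ + 1/ε₂ − 1 = 1/0.67 + 1/0.094 − 1 = 11.13.
T₁⁴ − T₂⁴ = 4.79×10^11 − 1.87×10^10 = 4.60×10^11 K⁴.
q = 5.67×10⁻⁸ × 4.60×10^11 / 11.13 = 2350 W/m².
Q = q·A = 2350 × 2.3 = 5390 W.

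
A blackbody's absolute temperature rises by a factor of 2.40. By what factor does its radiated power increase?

P ∝ T⁴, so the power scales as (2.40)⁴ = 33.2.

factor ≈ 33.2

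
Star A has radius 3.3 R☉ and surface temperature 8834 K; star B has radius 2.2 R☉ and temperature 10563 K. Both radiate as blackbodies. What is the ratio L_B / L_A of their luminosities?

L_B/L_A ≈ 0.909

L = 4πR²σT⁴ ∝ R²T⁴, so L_B/L_A = (2.2/3.3)² × (10563/8834)⁴ = 0.444 × 2.04 = 0.909.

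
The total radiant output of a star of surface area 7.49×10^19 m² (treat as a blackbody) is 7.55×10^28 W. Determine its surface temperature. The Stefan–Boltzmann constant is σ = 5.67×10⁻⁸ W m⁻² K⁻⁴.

From P = σAT⁴, T = (P / σA)^(1/4) = (7.55×10^28 / (5.67×10⁻⁸ × 7.49×10^19))^(1/4).
T = (1.78×10^16)^(1/4) = 11500 K.

T ≈ 11500 K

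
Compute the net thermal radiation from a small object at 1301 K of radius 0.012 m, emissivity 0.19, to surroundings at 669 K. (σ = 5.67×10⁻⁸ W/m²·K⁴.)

A = 4πr² = 4π × (0.012)² = 1.81×10^-3 m².
Q = εσA(T⁴ − T_s⁴). T⁴ − T_s⁴ = (1301)⁴ − (669)⁴ = 2.86×10^12 − 2.00×10^11 = 2.66×10^12 K⁴.
Q = 0.19 × 5.67×10⁻⁸ × 1.81×10^-3 × 2.66×10^12 = 51.9 W.

Q ≈ 51.9 W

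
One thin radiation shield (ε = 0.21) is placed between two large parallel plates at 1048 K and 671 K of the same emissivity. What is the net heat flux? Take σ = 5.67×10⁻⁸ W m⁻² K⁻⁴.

Each of the 2 gaps contributes resistance (2/ε − 1) = 2/0.21 − 1 = 8.524; total = 17.05.
q = σ(T₁⁴ − T₂⁴) / 17.05 = 5.67×10⁻⁸ × 1.00×10^12 / 17.05 = 3340 W/m².

q ≈ 3340 W/m²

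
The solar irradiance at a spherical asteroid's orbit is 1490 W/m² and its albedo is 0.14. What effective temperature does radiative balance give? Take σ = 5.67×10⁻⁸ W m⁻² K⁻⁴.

T ≈ 274 K

Power absorbed = (1−a)S·πR²; power emitted = 4πR²σT⁴. Equating and cancelling πR²:
T = ((1−a)S / 4σ)^(1/4) = (1280 / (4 × 5.67×10⁻⁸))^(1/4) = (5.65×10^9)^(1/4).
T = 274 K.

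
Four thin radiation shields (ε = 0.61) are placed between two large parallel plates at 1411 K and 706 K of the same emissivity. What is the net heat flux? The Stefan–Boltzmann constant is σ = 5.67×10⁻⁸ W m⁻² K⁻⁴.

Each of the 5 gaps contributes resistance (2/ε − 1) = 2/0.61 − 1 = 2.279; total = 11.39.
q = σ(T₁⁴ − T₂⁴) / 11.39 = 5.67×10⁻⁸ × 3.72×10^12 / 11.39 = 18500 W/m².

q ≈ 18500 W/m²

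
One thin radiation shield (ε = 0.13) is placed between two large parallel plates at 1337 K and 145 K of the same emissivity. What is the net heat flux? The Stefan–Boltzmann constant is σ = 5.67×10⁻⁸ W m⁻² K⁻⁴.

q ≈ 6300 W/m²

Each of the 2 gaps contributes resistance (2/ε − 1) = 2/0.13 − 1 = 14.38; total = 28.77.
q = σ(T₁⁴ − T₂⁴) / 28.77 = 5.67×10⁻⁸ × 3.19×10^12 / 28.77 = 6300 W/m².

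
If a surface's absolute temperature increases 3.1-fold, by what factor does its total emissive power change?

factor ≈ 92.4

P ∝ T⁴, so the power scales as (3.1)⁴ = 92.4.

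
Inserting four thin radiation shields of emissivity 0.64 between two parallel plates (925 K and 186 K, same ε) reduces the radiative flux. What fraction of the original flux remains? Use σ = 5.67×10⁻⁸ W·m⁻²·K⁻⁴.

With N identical shields there are N+1 = 5 gaps in series, each with the same radiative resistance, so the flux falls to 1/(N+1) of its unshielded value.

ratio ≈ 0.200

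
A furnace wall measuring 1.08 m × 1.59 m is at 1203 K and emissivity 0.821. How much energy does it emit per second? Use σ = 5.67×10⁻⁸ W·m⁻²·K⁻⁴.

P ≈ 1.67×10^5 W

A = 1.08 × 1.59 = 1.72 m².
Stefan–Boltzmann: P = εσAT⁴ = 0.821 × 5.67×10⁻⁸ × 1.72 × (1203)⁴ = 0.821 × 5.67×10⁻⁸ × 1.72 × 2.09×10^12.
P = 1.67×10^5 W.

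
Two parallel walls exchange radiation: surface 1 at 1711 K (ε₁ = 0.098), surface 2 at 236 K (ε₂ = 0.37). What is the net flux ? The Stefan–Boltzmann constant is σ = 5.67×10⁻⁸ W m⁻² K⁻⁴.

q ≈ 40800 W/m²

For two large parallel gray plates, q = σ(T₁⁴ − T₂⁴) / (1/ε₁ + 1/ε₂ − 1).
1/ε₁ + 1/ε₂ − 1 = 1/0.098 + 1/0.37 − 1 = 11.91.
T₁⁴ − T₂⁴ = 8.57×10^12 − 3.10×10^9 = 8.57×10^12 K⁴.
q = 5.67×10⁻⁸ × 8.57×10^12 / 11.91 = 40800 W/m².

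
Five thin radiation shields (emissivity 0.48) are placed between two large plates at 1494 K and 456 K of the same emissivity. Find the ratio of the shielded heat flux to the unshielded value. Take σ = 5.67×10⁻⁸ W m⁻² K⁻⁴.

ratio ≈ 0.167

With N identical shields there are N+1 = 6 gaps in series, each with the same radiative resistance, so the flux falls to 1/(N+1) of its unshielded value.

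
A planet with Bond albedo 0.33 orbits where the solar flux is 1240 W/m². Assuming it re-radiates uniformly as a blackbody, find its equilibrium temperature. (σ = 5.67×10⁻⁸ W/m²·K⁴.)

Power absorbed = (1−a)S·πR²; power emitted = 4πR²σT⁴. Equating and cancelling πR²:
T = ((1−a)S / 4σ)^(1/4) = (831 / (4 × 5.67×10⁻⁸))^(1/4) = (3.66×10^9)^(1/4).
T = 246 K.

T ≈ 246 K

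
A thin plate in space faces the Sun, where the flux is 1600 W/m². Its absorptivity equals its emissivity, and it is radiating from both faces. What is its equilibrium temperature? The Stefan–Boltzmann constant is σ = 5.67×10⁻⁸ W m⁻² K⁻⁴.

T ≈ 345 K

Absorbed flux αS = emitted flux 2εσT⁴ per unit area; with α = ε this gives T = (S/2σ)^(1/4).
T = (1600 / (2 × 5.67×10⁻⁸))^(1/4) = (1.41×10^10)^(1/4).
T = 345 K.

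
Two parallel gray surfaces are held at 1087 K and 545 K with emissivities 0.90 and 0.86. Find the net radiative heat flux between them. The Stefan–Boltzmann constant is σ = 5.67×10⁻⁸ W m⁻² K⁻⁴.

q ≈ 58200 W/m²

For two large parallel gray plates, q = σ(T₁⁴ − T₂⁴) / (1/ε₁ + 1/ε₂ − 1).
1/ε₁ + 1/ε₂ − 1 = 1/0.90 + 1/0.86 − 1 = 1.274.
T₁⁴ − T₂⁴ = 1.40×10^12 − 8.82×10^10 = 1.31×10^12 K⁴.
q = 5.67×10⁻⁸ × 1.31×10^12 / 1.274 = 58200 W/m².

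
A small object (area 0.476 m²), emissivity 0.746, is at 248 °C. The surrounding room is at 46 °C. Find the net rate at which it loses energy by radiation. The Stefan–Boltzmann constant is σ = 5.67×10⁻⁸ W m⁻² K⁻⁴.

Convert: 248 °C = 521 K; 46 °C = 319 K.
Q = εσA(T⁴ − T_s⁴). T⁴ − T_s⁴ = (521)⁴ − (319)⁴ = 7.37×10^10 − 1.04×10^10 = 6.33×10^10 K⁴.
Q = 0.746 × 5.67×10⁻⁸ × 0.476 × 6.33×10^10 = 1270 W.

Q ≈ 1270 W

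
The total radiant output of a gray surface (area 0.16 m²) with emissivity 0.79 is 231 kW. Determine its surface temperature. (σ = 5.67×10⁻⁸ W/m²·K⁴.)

From P = εσAT⁴, T = (P / εσA)^(1/4) = (2.31×10^5 / (0.79 × 5.67×10⁻⁸ × 0.160))^(1/4).
T = (3.22×10^13)^(1/4) = 2380 K.

T ≈ 2380 K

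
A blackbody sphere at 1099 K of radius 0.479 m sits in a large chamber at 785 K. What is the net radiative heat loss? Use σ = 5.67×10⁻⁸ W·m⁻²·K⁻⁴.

A = 4πr² = 4π × (0.479)² = 2.88 m².
Q = σA(T⁴ − T_s⁴). T⁴ − T_s⁴ = (1099)⁴ − (785)⁴ = 1.46×10^12 − 3.80×10^11 = 1.08×10^12 K⁴.
Q = 5.67×10⁻⁸ × 2.88 × 1.08×10^12 = 1.76×10^5 W.

Q ≈ 1.76×10^5 W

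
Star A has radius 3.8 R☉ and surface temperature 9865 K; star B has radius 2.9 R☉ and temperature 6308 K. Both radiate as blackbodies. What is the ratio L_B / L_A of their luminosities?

L_B/L_A ≈ 0.0974

L = 4πR²σT⁴ ∝ R²T⁴, so L_B/L_A = (2.9/3.8)² × (6308/9865)⁴ = 0.582 × 0.167 = 0.0974.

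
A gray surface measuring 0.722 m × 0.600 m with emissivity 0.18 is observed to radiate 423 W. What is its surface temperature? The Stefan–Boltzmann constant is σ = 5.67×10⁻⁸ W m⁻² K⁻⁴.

A = 0.722 × 0.600 = 0.433 m².
From P = εσAT⁴, T = (P / εσA)^(1/4) = (423 / (0.18 × 5.67×10⁻⁸ × 0.433))^(1/4).
T = (9.57×10^10)^(1/4) = 556 K.

T ≈ 556 K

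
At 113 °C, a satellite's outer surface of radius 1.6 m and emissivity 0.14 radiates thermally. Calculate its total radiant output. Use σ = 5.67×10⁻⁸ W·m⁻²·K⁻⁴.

A = 4πr² = 4π × (1.6)² = 32.2 m².
113 °C = 386 K.
Stefan–Boltzmann: P = εσAT⁴ = 0.14 × 5.67×10⁻⁸ × 32.2 × (386)⁴ = 0.14 × 5.67×10⁻⁸ × 32.2 × 2.22×10^10.
P = 5670 W.

P ≈ 5670 W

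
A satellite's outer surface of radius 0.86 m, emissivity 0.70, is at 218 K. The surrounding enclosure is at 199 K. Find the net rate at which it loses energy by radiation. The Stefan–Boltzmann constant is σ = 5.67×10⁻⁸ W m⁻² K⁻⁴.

A = 4πr² = 4π × (0.86)² = 9.29 m².
Q = εσA(T⁴ − T_s⁴). T⁴ − T_s⁴ = (218)⁴ − (199)⁴ = 2.26×10^9 − 1.57×10^9 = 6.90×10^8 K⁴.
Q = 0.70 × 5.67×10⁻⁸ × 9.29 × 6.90×10^8 = 255 W.

Q ≈ 255 W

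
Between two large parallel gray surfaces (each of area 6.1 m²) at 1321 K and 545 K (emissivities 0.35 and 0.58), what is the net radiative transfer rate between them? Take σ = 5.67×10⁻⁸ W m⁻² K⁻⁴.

For two large parallel gray plates, q = σ(T₁⁴ − T₂⁴) / (1/ε₁ + 1/ε₂ − 1).
1/ε₁ + 1/ε₂ − 1 = 1/0.35 + 1/0.58 − 1 = 3.581.
T₁⁴ − T₂⁴ = 3.05×10^12 − 8.82×10^10 = 2.96×10^12 K⁴.
q = 5.67×10⁻⁸ × 2.96×10^12 / 3.581 = 46800 W/m².
Q = q·A = 46800 × 6.1 = 2.86×10^5 W.

Q ≈ 2.86×10^5 W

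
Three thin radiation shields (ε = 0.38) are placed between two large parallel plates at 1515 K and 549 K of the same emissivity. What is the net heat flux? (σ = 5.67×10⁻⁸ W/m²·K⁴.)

q ≈ 17200 W/m²

Each of the 4 gaps contributes resistance (2/ε − 1) = 2/0.38 − 1 = 4.263; total = 17.05.
q = σ(T₁⁴ − T₂⁴) / 17.05 = 5.67×10⁻⁸ × 5.18×10^12 / 17.05 = 17200 W/m².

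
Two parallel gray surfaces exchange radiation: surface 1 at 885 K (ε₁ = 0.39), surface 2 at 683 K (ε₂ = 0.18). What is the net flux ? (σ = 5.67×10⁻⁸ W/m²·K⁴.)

For two large parallel gray plates, q = σ(T₁⁴ − T₂⁴) / (1/ε₁ + 1/ε₂ − 1).
1/ε₁ + 1/ε₂ − 1 = 1/0.39 + 1/0.18 − 1 = 7.120.
T₁⁴ − T₂⁴ = 6.13×10^11 − 2.18×10^11 = 3.96×10^11 K⁴.
q = 5.67×10⁻⁸ × 3.96×10^11 / 7.120 = 3150 W/m².

q ≈ 3150 W/m²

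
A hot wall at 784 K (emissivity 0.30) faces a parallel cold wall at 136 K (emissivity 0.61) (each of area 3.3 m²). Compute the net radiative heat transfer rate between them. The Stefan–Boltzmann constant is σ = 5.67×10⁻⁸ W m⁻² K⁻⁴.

Q ≈ 17800 W

For two large parallel gray plates, q = σ(T₁⁴ − T₂⁴) / (1/ε₁ + 1/ε₂ − 1).
1/ε₁ + 1/ε₂ − 1 = 1/0.30 + 1/0.61 − 1 = 3.973.
T₁⁴ − T₂⁴ = 3.78×10^11 − 3.42×10^8 = 3.77×10^11 K⁴.
q = 5.67×10⁻⁸ × 3.77×10^11 / 3.973 = 5390 W/m².
Q = q·A = 5390 × 3.3 = 17800 W.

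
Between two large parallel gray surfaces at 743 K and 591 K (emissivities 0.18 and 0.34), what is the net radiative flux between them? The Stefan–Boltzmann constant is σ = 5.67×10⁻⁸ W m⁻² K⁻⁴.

For two large parallel gray plates, q = σ(T₁⁴ − T₂⁴) / (1/ε₁ + 1/ε₂ − 1).
1/ε₁ + 1/ε₂ − 1 = 1/0.18 + 1/0.34 − 1 = 7.497.
T₁⁴ − T₂⁴ = 3.05×10^11 − 1.22×10^11 = 1.83×10^11 K⁴.
q = 5.67×10⁻⁸ × 1.83×10^11 / 7.497 = 1380 W/m².

q ≈ 1380 W/m²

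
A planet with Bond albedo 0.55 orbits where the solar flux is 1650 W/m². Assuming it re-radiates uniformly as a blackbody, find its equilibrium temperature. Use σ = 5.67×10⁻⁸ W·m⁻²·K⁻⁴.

Power absorbed = (1−a)S·πR²; power emitted = 4πR²σT⁴. Equating and cancelling πR²:
T = ((1−a)S / 4σ)^(1/4) = (742 / (4 × 5.67×10⁻⁸))^(1/4) = (3.27×10^9)^(1/4).
T = 239 K.

T ≈ 239 K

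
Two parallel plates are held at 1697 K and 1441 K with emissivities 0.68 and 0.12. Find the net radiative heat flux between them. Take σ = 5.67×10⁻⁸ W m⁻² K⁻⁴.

For two large parallel gray plates, q = σ(T₁⁴ − T₂⁴) / (1/ε₁ + 1/ε₂ − 1).
1/ε₁ + 1/ε₂ − 1 = 1/0.68 + 1/0.12 − 1 = 8.804.
T₁⁴ − T₂⁴ = 8.29×10^12 − 4.31×10^12 = 3.98×10^12 K⁴.
q = 5.67×10⁻⁸ × 3.98×10^12 / 8.804 = 25600 W/m².

q ≈ 25600 W/m²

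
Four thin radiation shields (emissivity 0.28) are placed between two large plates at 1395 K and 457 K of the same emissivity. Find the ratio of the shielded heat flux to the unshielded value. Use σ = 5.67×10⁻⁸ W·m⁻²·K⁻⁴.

With N identical shields there are N+1 = 5 gaps in series, each with the same radiative resistance, so the flux falls to 1/(N+1) of its unshielded value.

ratio ≈ 0.200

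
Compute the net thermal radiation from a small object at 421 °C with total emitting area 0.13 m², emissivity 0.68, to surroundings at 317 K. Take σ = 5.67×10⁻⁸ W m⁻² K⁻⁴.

Convert: 421 °C = 694 K.
Q = εσA(T⁴ − T_s⁴). T⁴ − T_s⁴ = (694)⁴ − (317)⁴ = 2.32×10^11 − 1.01×10^10 = 2.22×10^11 K⁴.
Q = 0.68 × 5.67×10⁻⁸ × 0.130 × 2.22×10^11 = 1110 W.

Q ≈ 1110 W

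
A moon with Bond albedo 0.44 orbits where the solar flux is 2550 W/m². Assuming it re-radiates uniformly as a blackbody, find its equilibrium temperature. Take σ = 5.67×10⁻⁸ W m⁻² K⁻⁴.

Power absorbed = (1−a)S·πR²; power emitted = 4πR²σT⁴. Equating and cancelling πR²:
T = ((1−a)S / 4σ)^(1/4) = (1430 / (4 × 5.67×10⁻⁸))^(1/4) = (6.30×10^9)^(1/4).
T = 282 K.

T ≈ 282 K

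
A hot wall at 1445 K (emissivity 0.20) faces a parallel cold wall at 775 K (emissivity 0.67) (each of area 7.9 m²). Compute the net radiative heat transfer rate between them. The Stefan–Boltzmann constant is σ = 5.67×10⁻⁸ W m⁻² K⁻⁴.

Q ≈ 3.26×10^5 W

For two large parallel gray plates, q = σ(T₁⁴ − T₂⁴) / (1/ε₁ + 1/ε₂ − 1).
1/ε₁ + 1/ε₂ − 1 = 1/0.20 + 1/0.67 − 1 = 5.493.
T₁⁴ − T₂⁴ = 4.36×10^12 − 3.61×10^11 = 4.00×10^12 K⁴.
q = 5.67×10⁻⁸ × 4.00×10^12 / 5.493 = 41300 W/m².
Q = q·A = 41300 × 7.9 = 3.26×10^5 W.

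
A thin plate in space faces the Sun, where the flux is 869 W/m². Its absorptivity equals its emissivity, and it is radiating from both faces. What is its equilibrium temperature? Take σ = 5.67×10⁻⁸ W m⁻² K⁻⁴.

T ≈ 296 K

Absorbed flux αS = emitted flux 2εσT⁴ per unit area; with α = ε this gives T = (S/2σ)^(1/4).
T = (869 / (2 × 5.67×10⁻⁸))^(1/4) = (7.66×10^9)^(1/4).
T = 296 K.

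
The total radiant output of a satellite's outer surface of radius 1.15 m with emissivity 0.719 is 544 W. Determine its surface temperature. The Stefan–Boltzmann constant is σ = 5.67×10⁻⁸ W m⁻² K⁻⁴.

A = 4πr² = 4π × (1.15)² = 16.6 m².
From P = εσAT⁴, T = (P / εσA)^(1/4) = (544 / (0.719 × 5.67×10⁻⁸ × 16.6))^(1/4).
T = (8.03×10^8)^(1/4) = 168 K.

T ≈ 168 K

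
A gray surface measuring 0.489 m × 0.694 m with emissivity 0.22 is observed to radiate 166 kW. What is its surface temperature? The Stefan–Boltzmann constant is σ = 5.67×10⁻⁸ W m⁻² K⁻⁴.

A = 0.489 × 0.694 = 0.339 m².
From P = εσAT⁴, T = (P / εσA)^(1/4) = (1.66×10^5 / (0.22 × 5.67×10⁻⁸ × 0.339))^(1/4).
T = (3.92×10^13)^(1/4) = 2500 K.

T ≈ 2500 K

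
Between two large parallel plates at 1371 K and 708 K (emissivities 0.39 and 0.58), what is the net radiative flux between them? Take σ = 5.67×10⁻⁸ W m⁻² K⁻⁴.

For two large parallel gray plates, q = σ(T₁⁴ − T₂⁴) / (1/ε₁ + 1/ε₂ − 1).
1/ε₁ + 1/ε₂ − 1 = 1/0.39 + 1/0.58 − 1 = 3.288.
T₁⁴ − T₂⁴ = 3.53×10^12 − 2.51×10^11 = 3.28×10^12 K⁴.
q = 5.67×10⁻⁸ × 3.28×10^12 / 3.288 = 56600 W/m².

q ≈ 56600 W/m²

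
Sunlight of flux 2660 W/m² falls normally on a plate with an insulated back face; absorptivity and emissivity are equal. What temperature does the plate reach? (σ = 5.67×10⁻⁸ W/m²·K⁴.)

Absorbed flux αS = emitted flux εσT⁴ (one radiating face); with α = ε, T = (S/σ)^(1/4).
T = (2660 / 5.67×10⁻⁸)^(1/4) = (4.69×10^10)^(1/4).
T = 465 K.

T ≈ 465 K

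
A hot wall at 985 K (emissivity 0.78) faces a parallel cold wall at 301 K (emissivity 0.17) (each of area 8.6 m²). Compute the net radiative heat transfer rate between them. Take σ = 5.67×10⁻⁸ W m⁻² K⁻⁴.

For two large parallel gray plates, q = σ(T₁⁴ − T₂⁴) / (1/ε₁ + 1/ε₂ − 1).
1/ε₁ + 1/ε₂ − 1 = 1/0.78 + 1/0.17 − 1 = 6.164.
T₁⁴ − T₂⁴ = 9.41×10^11 − 8.21×10^9 = 9.33×10^11 K⁴.
q = 5.67×10⁻⁸ × 9.33×10^11 / 6.164 = 8580 W/m².
Q = q·A = 8580 × 8.6 = 73800 W.

Q ≈ 73800 W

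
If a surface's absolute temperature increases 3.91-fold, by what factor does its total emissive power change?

P ∝ T⁴, so the power scales as (3.91)⁴ = 234.

factor ≈ 234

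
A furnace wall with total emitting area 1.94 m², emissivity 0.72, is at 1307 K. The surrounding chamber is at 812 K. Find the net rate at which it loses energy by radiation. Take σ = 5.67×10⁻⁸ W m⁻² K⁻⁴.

Q = εσA(T⁴ − T_s⁴). T⁴ − T_s⁴ = (1307)⁴ − (812)⁴ = 2.92×10^12 − 4.35×10^11 = 2.48×10^12 K⁴.
Q = 0.72 × 5.67×10⁻⁸ × 1.94 × 2.48×10^12 = 1.97×10^5 W.

Q ≈ 1.97×10^5 W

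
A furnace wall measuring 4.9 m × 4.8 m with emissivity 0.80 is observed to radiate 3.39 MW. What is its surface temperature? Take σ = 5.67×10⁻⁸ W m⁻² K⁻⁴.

A = 4.9 × 4.8 = 23.5 m².
From P = εσAT⁴, T = (P / εσA)^(1/4) = (3.39×10^6 / (0.80 × 5.67×10⁻⁸ × 23.5))^(1/4).
T = (3.18×10^12)^(1/4) = 1340 K.

T ≈ 1340 K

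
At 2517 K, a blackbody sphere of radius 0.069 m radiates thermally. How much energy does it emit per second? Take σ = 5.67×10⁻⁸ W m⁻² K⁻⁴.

P ≈ 1.36×10^5 W

A = 4πr² = 4π × (0.069)² = 0.0598 m².
P = σAT⁴ = 5.67×10⁻⁸ × 0.0598 × (2517)⁴ = 5.67×10⁻⁸ × 0.0598 × 4.01×10^13.
P = 1.36×10^5 W.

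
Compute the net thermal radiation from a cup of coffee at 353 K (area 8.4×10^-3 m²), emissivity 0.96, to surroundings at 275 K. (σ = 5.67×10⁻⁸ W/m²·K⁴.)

Q = εσA(T⁴ − T_s⁴). T⁴ − T_s⁴ = (353)⁴ − (275)⁴ = 1.55×10^10 − 5.72×10^9 = 9.81×10^9 K⁴.
Q = 0.96 × 5.67×10⁻⁸ × 8.40×10^-3 × 9.81×10^9 = 4.48 W.

Q ≈ 4.48 W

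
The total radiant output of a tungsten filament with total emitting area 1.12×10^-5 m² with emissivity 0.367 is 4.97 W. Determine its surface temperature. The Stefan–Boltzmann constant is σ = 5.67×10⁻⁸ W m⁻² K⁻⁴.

T ≈ 2150 K

From P = εσAT⁴, T = (P / εσA)^(1/4) = (4.97 / (0.367 × 5.67×10⁻⁸ × 1.12×10^-5))^(1/4).
T = (2.13×10^13)^(1/4) = 2150 K.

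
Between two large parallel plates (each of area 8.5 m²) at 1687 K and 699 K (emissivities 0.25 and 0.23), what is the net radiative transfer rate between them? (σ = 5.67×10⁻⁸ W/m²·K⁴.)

Q ≈ 5.16×10^5 W

For two large parallel gray plates, q = σ(T₁⁴ − T₂⁴) / (1/ε₁ + 1/ε₂ − 1).
1/ε₁ + 1/ε₂ − 1 = 1/0.25 + 1/0.23 − 1 = 7.348.
T₁⁴ − T₂⁴ = 8.10×10^12 − 2.39×10^11 = 7.86×10^12 K⁴.
q = 5.67×10⁻⁸ × 7.86×10^12 / 7.348 = 60700 W/m².
Q = q·A = 60700 × 8.5 = 5.16×10^5 W.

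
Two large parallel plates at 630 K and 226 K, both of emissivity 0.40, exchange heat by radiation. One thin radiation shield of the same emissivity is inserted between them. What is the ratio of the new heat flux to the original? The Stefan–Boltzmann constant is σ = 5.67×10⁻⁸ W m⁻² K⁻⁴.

ratio ≈ 0.500

With N identical shields there are N+1 = 2 gaps in series, each with the same radiative resistance, so the flux falls to 1/(N+1) of its unshielded value.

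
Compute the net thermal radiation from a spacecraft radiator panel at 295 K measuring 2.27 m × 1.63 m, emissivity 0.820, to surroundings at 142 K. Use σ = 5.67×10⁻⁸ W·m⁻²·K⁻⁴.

A = 2.27 × 1.63 = 3.70 m².
Q = εσA(T⁴ − T_s⁴). T⁴ − T_s⁴ = (295)⁴ − (142)⁴ = 7.57×10^9 − 4.07×10^8 = 7.17×10^9 K⁴.
Q = 0.820 × 5.67×10⁻⁸ × 3.70 × 7.17×10^9 = 1230 W.

Q ≈ 1230 W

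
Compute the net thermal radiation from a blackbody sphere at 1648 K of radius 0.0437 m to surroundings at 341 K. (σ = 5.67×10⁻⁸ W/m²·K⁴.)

Q ≈ 10000 W

A = 4πr² = 4π × (0.0437)² = 0.0240 m².
Q = σA(T⁴ − T_s⁴). T⁴ − T_s⁴ = (1648)⁴ − (341)⁴ = 7.38×10^12 − 1.35×10^10 = 7.36×10^12 K⁴.
Q = 5.67×10⁻⁸ × 0.0240 × 7.36×10^12 = 10000 W.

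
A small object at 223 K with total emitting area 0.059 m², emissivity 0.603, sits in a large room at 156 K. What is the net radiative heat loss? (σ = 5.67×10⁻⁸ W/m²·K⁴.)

Q ≈ 3.79 W

Q = εσA(T⁴ − T_s⁴). T⁴ − T_s⁴ = (223)⁴ − (156)⁴ = 2.47×10^9 − 5.92×10^8 = 1.88×10^9 K⁴.
Q = 0.603 × 5.67×10⁻⁸ × 0.0590 × 1.88×10^9 = 3.79 W.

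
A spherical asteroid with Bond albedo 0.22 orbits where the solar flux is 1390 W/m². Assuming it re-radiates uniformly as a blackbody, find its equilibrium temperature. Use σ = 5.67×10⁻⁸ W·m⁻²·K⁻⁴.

Power absorbed = (1−a)S·πR²; power emitted = 4πR²σT⁴. Equating and cancelling πR²:
T = ((1−a)S / 4σ)^(1/4) = (1080 / (4 × 5.67×10⁻⁸))^(1/4) = (4.78×10^9)^(1/4).
T = 263 K.

T ≈ 263 K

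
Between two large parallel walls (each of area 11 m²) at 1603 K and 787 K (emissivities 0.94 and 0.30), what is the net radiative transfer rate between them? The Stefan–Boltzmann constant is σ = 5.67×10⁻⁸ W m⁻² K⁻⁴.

Q ≈ 1.14×10^6 W

For two large parallel gray plates, q = σ(T₁⁴ − T₂⁴) / (1/ε₁ + 1/ε₂ − 1).
1/ε₁ + 1/ε₂ − 1 = 1/0.94 + 1/0.30 − 1 = 3.397.
T₁⁴ − T₂⁴ = 6.60×10^12 − 3.84×10^11 = 6.22×10^12 K⁴.
q = 5.67×10⁻⁸ × 6.22×10^12 / 3.397 = 1.04×10^5 W/m².
Q = q·A = 1.04×10^5 × 11 = 1.14×10^6 W.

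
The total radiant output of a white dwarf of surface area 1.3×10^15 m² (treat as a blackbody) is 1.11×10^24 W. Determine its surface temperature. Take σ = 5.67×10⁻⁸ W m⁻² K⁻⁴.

From P = σAT⁴, T = (P / σA)^(1/4) = (1.11×10^24 / (5.67×10⁻⁸ × 1.30×10^15))^(1/4).
T = (1.51×10^16)^(1/4) = 11100 K.

T ≈ 11100 K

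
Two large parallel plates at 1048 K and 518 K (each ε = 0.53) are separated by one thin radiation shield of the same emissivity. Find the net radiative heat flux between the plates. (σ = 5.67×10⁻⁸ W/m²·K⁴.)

q ≈ 11600 W/m²

Each of the 2 gaps contributes resistance (2/ε − 1) = 2/0.53 − 1 = 2.774; total = 5.547.
q = σ(T₁⁴ − T₂⁴) / 5.547 = 5.67×10⁻⁸ × 1.13×10^12 / 5.547 = 11600 W/m².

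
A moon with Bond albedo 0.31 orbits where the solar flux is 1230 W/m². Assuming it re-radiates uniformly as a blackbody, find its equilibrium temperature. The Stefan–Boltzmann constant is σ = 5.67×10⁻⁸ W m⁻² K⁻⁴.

T ≈ 247 K

Power absorbed = (1−a)S·πR²; power emitted = 4πR²σT⁴. Equating and cancelling πR²:
T = ((1−a)S / 4σ)^(1/4) = (849 / (4 × 5.67×10⁻⁸))^(1/4) = (3.74×10^9)^(1/4).
T = 247 K.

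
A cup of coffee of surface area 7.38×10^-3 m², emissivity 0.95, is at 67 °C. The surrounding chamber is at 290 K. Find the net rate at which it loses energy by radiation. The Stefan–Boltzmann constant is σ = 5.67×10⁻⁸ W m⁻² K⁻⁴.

Q ≈ 2.50 W

Convert: 67 °C = 340 K.
Q = εσA(T⁴ − T_s⁴). T⁴ − T_s⁴ = (340)⁴ − (290)⁴ = 1.34×10^10 − 7.07×10^9 = 6.29×10^9 K⁴.
Q = 0.95 × 5.67×10⁻⁸ × 7.38×10^-3 × 6.29×10^9 = 2.50 W.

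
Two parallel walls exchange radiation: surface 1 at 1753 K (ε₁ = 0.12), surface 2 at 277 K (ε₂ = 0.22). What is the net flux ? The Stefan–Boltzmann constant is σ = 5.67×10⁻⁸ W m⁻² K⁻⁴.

For two large parallel gray plates, q = σ(T₁⁴ − T₂⁴) / (1/ε₁ + 1/ε₂ − 1).
1/ε₁ + 1/ε₂ − 1 = 1/0.12 + 1/0.22 − 1 = 11.88.
T₁⁴ − T₂⁴ = 9.44×10^12 − 5.89×10^9 = 9.44×10^12 K⁴.
q = 5.67×10⁻⁸ × 9.44×10^12 / 11.88 = 45000 W/m².

q ≈ 45000 W/m²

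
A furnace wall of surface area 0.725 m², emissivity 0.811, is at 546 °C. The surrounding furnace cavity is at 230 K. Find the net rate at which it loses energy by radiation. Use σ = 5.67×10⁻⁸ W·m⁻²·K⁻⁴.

Convert: 546 °C = 819 K.
Q = εσA(T⁴ − T_s⁴). T⁴ − T_s⁴ = (819)⁴ − (230)⁴ = 4.50×10^11 − 2.80×10^9 = 4.47×10^11 K⁴.
Q = 0.811 × 5.67×10⁻⁸ × 0.725 × 4.47×10^11 = 14900 W.

Q ≈ 14900 W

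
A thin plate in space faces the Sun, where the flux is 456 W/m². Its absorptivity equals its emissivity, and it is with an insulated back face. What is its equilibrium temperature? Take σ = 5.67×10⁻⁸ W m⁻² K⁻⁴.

T ≈ 299 K

Absorbed flux αS = emitted flux εσT⁴ (one radiating face); with α = ε, T = (S/σ)^(1/4).
T = (456 / 5.67×10⁻⁸)^(1/4) = (8.04×10^9)^(1/4).
T = 299 K.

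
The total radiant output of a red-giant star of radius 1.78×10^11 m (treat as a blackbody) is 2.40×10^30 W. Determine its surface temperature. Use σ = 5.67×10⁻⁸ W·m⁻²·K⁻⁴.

A = 4πr² = 4π × (1.78×10^11)² = 3.98×10^23 m².
From P = σAT⁴, T = (P / σA)^(1/4) = (2.40×10^30 / (5.67×10⁻⁸ × 3.98×10^23))^(1/4).
T = (1.06×10^14)^(1/4) = 3210 K.

T ≈ 3210 K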